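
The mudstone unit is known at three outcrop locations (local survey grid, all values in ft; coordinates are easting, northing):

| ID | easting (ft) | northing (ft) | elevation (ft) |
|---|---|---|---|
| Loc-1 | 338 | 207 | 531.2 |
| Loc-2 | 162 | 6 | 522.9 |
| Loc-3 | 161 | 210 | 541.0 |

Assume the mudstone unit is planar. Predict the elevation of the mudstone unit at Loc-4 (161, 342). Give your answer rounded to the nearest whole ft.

Two edge vectors: Loc-1→Loc-2 = (-176, -201, -8.3), Loc-1→Loc-3 = (-177, 3, 9.8).
Normal n = (Loc-1→Loc-2) × (Loc-1→Loc-3) = (-1944.9, 3193.9, -36105).
So ∂z/∂easting = −n_x/n_z = −0.05387 and ∂z/∂northing = −n_y/n_z = 0.08846.
Intercept c from Loc-1: 531.2 + 18.21 − 18.31 = 531.10.
At (161, 342): z = −8.7 + 30.3 + 531.10 = 552.7 ft.

553 ft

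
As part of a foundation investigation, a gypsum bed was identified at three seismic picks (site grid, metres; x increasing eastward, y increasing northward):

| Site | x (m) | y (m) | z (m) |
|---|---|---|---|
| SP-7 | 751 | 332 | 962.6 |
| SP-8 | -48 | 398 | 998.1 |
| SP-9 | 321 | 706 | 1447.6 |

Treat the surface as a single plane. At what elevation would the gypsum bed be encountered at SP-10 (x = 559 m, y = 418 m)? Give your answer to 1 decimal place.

1067.7 m

Two edge vectors: SP-7→SP-8 = (-799, 66, 35.5), SP-7→SP-9 = (-430, 374, 485).
Normal n = (SP-7→SP-8) × (SP-7→SP-9) = (18733, 372250, -270446).
So ∂z/∂x = −n_x/n_z = 0.06927 and ∂z/∂y = −n_y/n_z = 1.37643.
Intercept c from SP-7: 962.6 − 52.02 − 456.97 = 453.61.
At (559, 418): z = 38.7 + 575.3 + 453.61 = 1067.7 m.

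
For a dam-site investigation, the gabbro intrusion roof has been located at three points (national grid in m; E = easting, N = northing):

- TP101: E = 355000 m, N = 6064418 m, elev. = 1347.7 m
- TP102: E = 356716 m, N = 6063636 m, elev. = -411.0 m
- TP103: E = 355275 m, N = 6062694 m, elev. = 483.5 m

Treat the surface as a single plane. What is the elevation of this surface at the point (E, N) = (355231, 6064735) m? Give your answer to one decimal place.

Let the plane be z = a·E + b·N + c.
TP102−TP101: 1716a − 782b = −1758.7;  TP103−TP101: 275a − 1724b = −864.2.
Solving gives a = −0.858879888, b = 0.364273800.
Then c = 1347.7 − a·355000 − b·6064418 = −1902858.53.
At (355231, 6064735): z = −305100.8 + 2209224.1 − 1902858.53 = 1264.8 m.

1264.8 m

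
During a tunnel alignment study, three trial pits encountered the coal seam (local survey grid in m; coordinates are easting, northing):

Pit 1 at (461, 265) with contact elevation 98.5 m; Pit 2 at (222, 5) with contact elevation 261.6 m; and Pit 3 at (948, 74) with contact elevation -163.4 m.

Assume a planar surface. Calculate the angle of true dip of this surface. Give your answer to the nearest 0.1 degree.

30.3°

Let the plane be z = a·easting + b·northing + c.
Pit 2−Pit 1: −239a − 260b = 163.1;  Pit 3−Pit 1: 487a − 191b = −261.9.
Solving gives a = −0.57611, b = −0.09773.
Gradient magnitude |∇z| = √(a² + b²) = √(0.33190 + 0.00955) = 0.58434.
True dip = arctan(0.58434) = 30.3°, dipping toward E (azimuth ≈ 080°).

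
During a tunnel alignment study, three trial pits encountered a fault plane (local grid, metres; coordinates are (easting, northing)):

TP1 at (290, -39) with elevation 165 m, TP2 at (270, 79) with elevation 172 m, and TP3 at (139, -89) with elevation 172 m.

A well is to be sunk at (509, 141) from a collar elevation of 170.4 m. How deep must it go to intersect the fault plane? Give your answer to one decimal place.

10.3 m

Two edge vectors: TP1→TP2 = (-20, 118, 7), TP1→TP3 = (-151, -50, 7).
Normal n = (TP1→TP2) × (TP1→TP3) = (1176, -917, 18818).
So ∂z/∂E = −n_x/n_z = −0.06249 and ∂z/∂N = −n_y/n_z = 0.04873.
Intercept c from TP1: 165 + 18.12 + 1.90 = 185.02.
At (509, 141): z_contact = −31.81 + 6.87 + 185.02 = 160.09 m.
Depth below ground = 170.4 − 160.09 = 10.3 m.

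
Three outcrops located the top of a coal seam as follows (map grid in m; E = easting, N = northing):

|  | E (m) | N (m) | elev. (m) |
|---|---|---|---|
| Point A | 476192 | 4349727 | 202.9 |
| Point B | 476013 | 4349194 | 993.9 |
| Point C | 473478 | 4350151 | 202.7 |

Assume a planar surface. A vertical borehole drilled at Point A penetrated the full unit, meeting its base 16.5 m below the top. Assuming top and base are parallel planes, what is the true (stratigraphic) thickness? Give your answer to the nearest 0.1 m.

9.5 m

Let the plane be z = a·E + b·N + c.
Point B−Point A: −179a − 533b = 791;  Point C−Point A: −2714a + 424b = −0.2.
Solving gives a = −0.22022, b = −1.41009.
|∇z| = √(a²+b²) = 1.42719, so dip δ = arctan(1.42719) = 54.98°.
True thickness = vertical thickness × cos δ = 16.5 × cos 54.98° = 9.5 m.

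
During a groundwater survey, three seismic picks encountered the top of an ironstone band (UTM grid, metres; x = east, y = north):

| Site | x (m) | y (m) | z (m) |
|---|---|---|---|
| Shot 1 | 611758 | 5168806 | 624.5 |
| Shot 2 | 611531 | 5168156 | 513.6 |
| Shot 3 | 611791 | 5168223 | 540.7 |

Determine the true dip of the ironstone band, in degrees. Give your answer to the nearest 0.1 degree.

Two edge vectors: Shot 1→Shot 2 = (-227, -650, -110.9), Shot 1→Shot 3 = (33, -583, -83.8).
Normal n = (Shot 1→Shot 2) × (Shot 1→Shot 3) = (-10184.7, -22682.3, 153791).
So ∂z/∂x = −n_x/n_z = 0.06622 and ∂z/∂y = −n_y/n_z = 0.14749.
Gradient magnitude |∇z| = √(a² + b²) = √(0.00439 + 0.02175) = 0.16167.
True dip = arctan(0.16167) = 9.2°, dipping toward SSW (azimuth ≈ 204°).

9.2°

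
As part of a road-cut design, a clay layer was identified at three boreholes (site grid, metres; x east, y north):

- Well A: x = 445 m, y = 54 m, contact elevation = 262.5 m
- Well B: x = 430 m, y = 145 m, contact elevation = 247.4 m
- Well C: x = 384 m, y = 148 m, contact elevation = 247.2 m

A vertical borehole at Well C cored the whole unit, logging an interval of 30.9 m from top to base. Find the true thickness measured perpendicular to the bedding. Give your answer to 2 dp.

30.48 m

Let the plane be z = a·x + b·y + c.
Well B−Well A: −15a + 91b = −15.1;  Well C−Well A: −61a + 94b = −15.3.
Solving gives a = −0.00654, b = −0.16701.
|∇z| = √(a²+b²) = 0.16714, so dip δ = arctan(0.16714) = 9.49°.
True thickness = vertical thickness × cos δ = 30.9 × cos 9.49° = 30.48 m.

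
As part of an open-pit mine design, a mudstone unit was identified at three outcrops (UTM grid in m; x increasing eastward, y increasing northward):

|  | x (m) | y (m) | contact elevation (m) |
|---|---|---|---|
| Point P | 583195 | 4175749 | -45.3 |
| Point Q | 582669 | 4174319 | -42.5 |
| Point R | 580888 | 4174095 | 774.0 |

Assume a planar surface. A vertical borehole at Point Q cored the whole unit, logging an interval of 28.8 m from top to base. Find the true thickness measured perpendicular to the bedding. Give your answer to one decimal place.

25.6 m

Two edge vectors: Point P→Point Q = (-526, -1430, 2.8), Point P→Point R = (-2307, -1654, 819.3).
Normal n = (Point P→Point Q) × (Point P→Point R) = (-1166967.8, 424492.2, -2429006).
So ∂z/∂x = −n_x/n_z = −0.48043 and ∂z/∂y = −n_y/n_z = 0.17476.
|∇z| = √(a²+b²) = 0.51123, so dip δ = arctan(0.51123) = 27.08°.
True thickness = vertical thickness × cos δ = 28.8 × cos 27.08° = 25.6 m.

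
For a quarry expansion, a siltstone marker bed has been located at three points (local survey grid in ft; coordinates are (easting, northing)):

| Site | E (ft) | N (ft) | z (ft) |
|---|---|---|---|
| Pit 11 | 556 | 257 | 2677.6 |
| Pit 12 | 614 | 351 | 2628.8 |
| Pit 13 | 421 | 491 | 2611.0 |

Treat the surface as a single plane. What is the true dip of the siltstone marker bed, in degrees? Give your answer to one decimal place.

23.9°

Two edge vectors: Pit 11→Pit 12 = (58, 94, -48.8), Pit 11→Pit 13 = (-135, 234, -66.6).
Normal n = (Pit 11→Pit 12) × (Pit 11→Pit 13) = (5158.8, 10450.8, 26262).
So ∂z/∂E = −n_x/n_z = −0.19644 and ∂z/∂N = −n_y/n_z = −0.39794.
Gradient magnitude |∇z| = √(a² + b²) = √(0.03859 + 0.15836) = 0.44379.
True dip = arctan(0.44379) = 23.9°, dipping toward NNE (azimuth ≈ 026°).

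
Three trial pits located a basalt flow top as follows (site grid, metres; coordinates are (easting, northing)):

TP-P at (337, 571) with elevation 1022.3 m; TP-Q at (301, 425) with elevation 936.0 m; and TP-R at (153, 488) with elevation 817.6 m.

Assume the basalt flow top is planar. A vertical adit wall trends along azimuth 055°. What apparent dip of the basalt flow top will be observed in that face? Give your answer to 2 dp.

44.54°

Let the plane be z = a·E + b·N + c.
TP-Q−TP-P: −36a − 146b = −86.3;  TP-R−TP-P: −184a − 83b = −204.7.
Solving gives a = 0.95172, b = 0.35642.
Unit vector along 055° is (sin 55°, cos 55°) = (0.8192, 0.5736).
Slope in that direction = a·(0.8192) + b·(0.5736) = 0.98404.
Apparent dip = arctan|0.98404| = 44.54° (true dip is 45.5°, so apparent ≤ true as expected).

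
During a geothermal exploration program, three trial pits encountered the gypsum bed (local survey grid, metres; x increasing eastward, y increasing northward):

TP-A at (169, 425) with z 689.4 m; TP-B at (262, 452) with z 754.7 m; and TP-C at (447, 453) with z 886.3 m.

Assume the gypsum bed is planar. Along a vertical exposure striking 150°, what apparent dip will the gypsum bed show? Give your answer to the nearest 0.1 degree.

Let the plane be z = a·x + b·y + c.
TP-B−TP-A: 93a + 27b = 65.3;  TP-C−TP-A: 278a + 28b = 196.9.
Solving gives a = 0.71153, b = −0.03229.
Unit vector along 150° is (sin 150°, cos 150°) = (0.5000, -0.8660).
Slope in that direction = a·(0.5000) + b·(-0.8660) = 0.38373.
Apparent dip = arctan|0.38373| = 21.0° (true dip is 35.5°, so apparent ≤ true as expected).

21.0°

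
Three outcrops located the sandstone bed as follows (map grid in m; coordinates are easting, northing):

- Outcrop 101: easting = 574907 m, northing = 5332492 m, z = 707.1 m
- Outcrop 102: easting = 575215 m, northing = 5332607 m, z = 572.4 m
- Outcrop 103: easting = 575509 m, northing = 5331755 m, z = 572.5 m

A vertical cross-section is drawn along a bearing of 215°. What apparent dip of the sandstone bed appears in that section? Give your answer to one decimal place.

Let the plane be z = a·easting + b·northing + c.
Outcrop 102−Outcrop 101: 308a + 115b = −134.7;  Outcrop 103−Outcrop 101: 602a − 737b = −134.6.
Solving gives a = −0.38738, b = −0.13379.
Unit vector along 215° is (sin 215°, cos 215°) = (-0.5736, -0.8192).
Slope in that direction = a·(-0.5736) + b·(-0.8192) = 0.33179.
Apparent dip = arctan|0.33179| = 18.4° (true dip is 22.3°, so apparent ≤ true as expected).

18.4°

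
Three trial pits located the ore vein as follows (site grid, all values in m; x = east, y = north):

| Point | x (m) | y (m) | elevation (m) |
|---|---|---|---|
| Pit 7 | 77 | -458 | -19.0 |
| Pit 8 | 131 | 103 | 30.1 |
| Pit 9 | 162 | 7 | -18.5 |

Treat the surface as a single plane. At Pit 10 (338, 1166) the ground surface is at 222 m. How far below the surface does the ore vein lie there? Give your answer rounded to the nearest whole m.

Two edge vectors: Pit 7→Pit 8 = (54, 561, 49.1), Pit 7→Pit 9 = (85, 465, 0.5).
Normal n = (Pit 7→Pit 8) × (Pit 7→Pit 9) = (-22551, 4146.5, -22575).
So ∂z/∂x = −n_x/n_z = −0.99894 and ∂z/∂y = −n_y/n_z = 0.18368.
Intercept c from Pit 7: -19 + 76.92 + 84.12 = 142.04.
At (338, 1166): z_contact = −337.6 + 214.2 + 142.04 = 18.6 m.
Depth below ground = 222 − 18.6 = 203 m.

203 m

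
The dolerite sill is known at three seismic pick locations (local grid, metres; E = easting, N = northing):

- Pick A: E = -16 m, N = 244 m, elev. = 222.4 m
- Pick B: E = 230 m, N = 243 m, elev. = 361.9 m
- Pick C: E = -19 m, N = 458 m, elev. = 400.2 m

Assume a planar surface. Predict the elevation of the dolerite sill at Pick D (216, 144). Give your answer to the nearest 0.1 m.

270.9 m

Let the plane be z = a·E + b·N + c.
Pick B−Pick A: 246a − 1b = 139.5;  Pick C−Pick A: −3a + 214b = 177.8.
Solving gives a = 0.57048, b = 0.83884.
Then c = 222.4 − a·-16 − b·244 = 26.85.
At (216, 144): z = 123.2 + 120.8 + 26.85 = 270.9 m.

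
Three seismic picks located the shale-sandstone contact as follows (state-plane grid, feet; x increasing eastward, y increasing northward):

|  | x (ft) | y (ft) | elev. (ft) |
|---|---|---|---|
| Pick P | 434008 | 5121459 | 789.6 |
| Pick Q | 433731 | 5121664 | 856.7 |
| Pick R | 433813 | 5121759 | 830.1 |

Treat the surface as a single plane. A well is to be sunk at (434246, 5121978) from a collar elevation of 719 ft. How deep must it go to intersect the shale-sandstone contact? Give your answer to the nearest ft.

Two edge vectors: Pick P→Pick Q = (-277, 205, 67.1), Pick P→Pick R = (-195, 300, 40.5).
Normal n = (Pick P→Pick Q) × (Pick P→Pick R) = (-11827.5, -1866, -43125).
So ∂z/∂x = −n_x/n_z = −0.27426087 and ∂z/∂y = −n_y/n_z = −0.04326957.
Intercept c from Pick P: 789.6 + 119031.41 + 221603.30 = 341424.32.
At (434246, 5121978): z_contact = −119096.7 − 221625.8 + 341424.32 = 701.9 ft.
Depth below ground = 719 − 701.9 = 17 ft.

17 ft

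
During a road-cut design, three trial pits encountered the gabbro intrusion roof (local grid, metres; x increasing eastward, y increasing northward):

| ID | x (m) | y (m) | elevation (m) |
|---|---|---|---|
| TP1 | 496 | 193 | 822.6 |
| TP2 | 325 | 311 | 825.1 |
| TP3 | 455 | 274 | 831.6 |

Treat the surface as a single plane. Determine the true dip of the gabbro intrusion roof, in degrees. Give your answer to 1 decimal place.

Let the plane be z = a·x + b·y + c.
TP2−TP1: −171a + 118b = 2.5;  TP3−TP1: −41a + 81b = 9.
Solving gives a = 0.09536, b = 0.15938.
Gradient magnitude |∇z| = √(a² + b²) = √(0.00909 + 0.02540) = 0.18573.
True dip = arctan(0.18573) = 10.5°, dipping toward SSW (azimuth ≈ 211°).

10.5°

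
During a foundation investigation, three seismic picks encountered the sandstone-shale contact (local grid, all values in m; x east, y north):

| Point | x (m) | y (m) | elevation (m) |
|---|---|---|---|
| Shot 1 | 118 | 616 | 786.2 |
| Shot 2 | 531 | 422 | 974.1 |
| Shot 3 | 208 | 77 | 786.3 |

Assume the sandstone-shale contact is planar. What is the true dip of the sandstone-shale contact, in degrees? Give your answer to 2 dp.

26.58°

Let the plane be z = a·x + b·y + c.
Shot 2−Shot 1: 413a − 194b = 187.9;  Shot 3−Shot 1: 90a − 539b = 0.1.
Solving gives a = 0.49359, b = 0.08223.
Gradient magnitude |∇z| = √(a² + b²) = √(0.24363 + 0.00676) = 0.50039.
True dip = arctan(0.50039) = 26.58°, dipping toward W (azimuth ≈ 261°).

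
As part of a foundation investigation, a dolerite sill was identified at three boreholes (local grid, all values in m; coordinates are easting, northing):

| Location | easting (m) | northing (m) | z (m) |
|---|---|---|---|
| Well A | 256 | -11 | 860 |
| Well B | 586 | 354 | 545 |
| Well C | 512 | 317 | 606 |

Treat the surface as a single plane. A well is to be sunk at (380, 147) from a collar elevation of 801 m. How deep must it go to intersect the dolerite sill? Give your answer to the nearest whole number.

Two edge vectors: Well A→Well B = (330, 365, -315), Well A→Well C = (256, 328, -254).
Normal n = (Well A→Well B) × (Well A→Well C) = (10610, 3180, 14800).
So ∂z/∂easting = −n_x/n_z = −0.71689 and ∂z/∂northing = −n_y/n_z = −0.21486.
Intercept c from Well A: 860 + 183.52 − 2.36 = 1041.16.
At (380, 147): z_contact = −272.4 − 31.6 + 1041.16 = 737.2 m.
Depth below ground = 801 − 737.2 = 64 m.

64 m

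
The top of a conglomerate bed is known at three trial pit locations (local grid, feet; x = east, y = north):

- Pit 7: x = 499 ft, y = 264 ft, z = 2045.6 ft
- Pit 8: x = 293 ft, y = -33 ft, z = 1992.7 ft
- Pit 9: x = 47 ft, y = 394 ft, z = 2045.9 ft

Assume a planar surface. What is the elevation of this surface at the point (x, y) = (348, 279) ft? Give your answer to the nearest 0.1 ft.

Let the plane be z = a·x + b·y + c.
Pit 8−Pit 7: −206a − 297b = −52.9;  Pit 9−Pit 7: −452a + 130b = 0.3.
Solving gives a = 0.04215, b = 0.14888.
Then c = 2045.6 − a·499 − b·264 = 1985.26.
At (348, 279): z = 14.7 + 41.5 + 1985.26 = 2041.5 ft.

2041.5 ft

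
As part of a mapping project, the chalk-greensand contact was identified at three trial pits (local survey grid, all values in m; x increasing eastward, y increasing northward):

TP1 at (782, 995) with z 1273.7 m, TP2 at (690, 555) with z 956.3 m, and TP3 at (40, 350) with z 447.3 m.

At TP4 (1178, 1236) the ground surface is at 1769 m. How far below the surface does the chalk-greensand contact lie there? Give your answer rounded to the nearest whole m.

Two edge vectors: TP1→TP2 = (-92, -440, -317.4), TP1→TP3 = (-742, -645, -826.4).
Normal n = (TP1→TP2) × (TP1→TP3) = (158893, 159482, -267140).
So ∂z/∂x = −n_x/n_z = 0.59479 and ∂z/∂y = −n_y/n_z = 0.59700.
Intercept c from TP1: 1273.7 − 465.13 − 594.01 = 214.56.
At (1178, 1236): z_contact = 700.7 + 737.9 + 214.56 = 1653.1 m.
Depth below ground = 1769 − 1653.1 = 116 m.

116 m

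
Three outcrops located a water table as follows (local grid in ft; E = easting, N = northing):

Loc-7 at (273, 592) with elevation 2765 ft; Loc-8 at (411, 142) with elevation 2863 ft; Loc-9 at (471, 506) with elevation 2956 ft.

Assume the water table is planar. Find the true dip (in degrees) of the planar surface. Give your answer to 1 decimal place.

45.2°

Let the plane be z = a·E + b·N + c.
Loc-8−Loc-7: 138a − 450b = 98;  Loc-9−Loc-7: 198a − 86b = 191.
Solving gives a = 1.00375, b = 0.09004.
Gradient magnitude |∇z| = √(a² + b²) = √(1.00752 + 0.00811) = 1.00779.
True dip = arctan(1.00779) = 45.2°, dipping toward W (azimuth ≈ 265°).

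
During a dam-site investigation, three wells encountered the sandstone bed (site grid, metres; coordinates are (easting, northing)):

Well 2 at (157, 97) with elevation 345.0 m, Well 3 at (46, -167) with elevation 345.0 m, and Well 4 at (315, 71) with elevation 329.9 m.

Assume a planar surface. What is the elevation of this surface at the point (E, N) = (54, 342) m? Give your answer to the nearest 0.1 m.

Two edge vectors: Well 2→Well 3 = (-111, -264, 0), Well 2→Well 4 = (158, -26, -15.1).
Normal n = (Well 2→Well 3) × (Well 2→Well 4) = (3986.4, -1676.1, 44598).
So ∂z/∂E = −n_x/n_z = −0.08939 and ∂z/∂N = −n_y/n_z = 0.03758.
Intercept c from Well 2: 345 + 14.03 − 3.65 = 355.39.
At (54, 342): z = −4.8 + 12.9 + 355.39 = 363.4 m.

363.4 m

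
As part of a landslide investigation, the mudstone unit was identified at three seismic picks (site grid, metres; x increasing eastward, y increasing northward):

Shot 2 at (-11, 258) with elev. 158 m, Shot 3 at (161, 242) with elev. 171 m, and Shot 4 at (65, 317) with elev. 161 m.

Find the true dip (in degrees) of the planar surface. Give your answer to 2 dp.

Let the plane be z = a·x + b·y + c.
Shot 3−Shot 2: 172a − 16b = 13;  Shot 4−Shot 2: 76a + 59b = 3.
Solving gives a = 0.07172, b = −0.04153.
Gradient magnitude |∇z| = √(a² + b²) = √(0.00514 + 0.00173) = 0.08288.
True dip = arctan(0.08288) = 4.74°, dipping toward WNW (azimuth ≈ 300°).

4.74°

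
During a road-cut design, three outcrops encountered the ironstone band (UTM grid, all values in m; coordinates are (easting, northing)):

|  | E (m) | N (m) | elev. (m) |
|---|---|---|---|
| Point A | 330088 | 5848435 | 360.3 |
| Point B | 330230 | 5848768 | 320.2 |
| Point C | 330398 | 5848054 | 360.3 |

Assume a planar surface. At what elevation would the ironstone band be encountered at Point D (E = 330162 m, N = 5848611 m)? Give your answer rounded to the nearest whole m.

339 m

Two edge vectors: Point A→Point B = (142, 333, -40.1), Point A→Point C = (310, -381, 0).
Normal n = (Point A→Point B) × (Point A→Point C) = (-15278.1, -12431, -157332).
So ∂z/∂E = −n_x/n_z = −0.09710739 and ∂z/∂N = −n_y/n_z = −0.07901126.
Intercept c from Point A: 360.3 + 32053.98 + 462092.23 = 494506.52.
At (330162, 5848611): z = −32061.2 − 462106.1 + 494506.52 = 339.2 m.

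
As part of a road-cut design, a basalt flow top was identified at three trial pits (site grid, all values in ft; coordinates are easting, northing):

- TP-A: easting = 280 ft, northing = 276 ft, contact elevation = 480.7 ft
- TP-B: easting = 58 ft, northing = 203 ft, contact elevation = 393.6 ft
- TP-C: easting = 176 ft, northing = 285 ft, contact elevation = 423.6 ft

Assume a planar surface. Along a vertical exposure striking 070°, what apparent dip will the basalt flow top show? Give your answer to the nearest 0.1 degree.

Two edge vectors: TP-A→TP-B = (-222, -73, -87.1), TP-A→TP-C = (-104, 9, -57.1).
Normal n = (TP-A→TP-B) × (TP-A→TP-C) = (4952.2, -3617.8, -9590).
So ∂z/∂easting = −n_x/n_z = 0.51639 and ∂z/∂northing = −n_y/n_z = −0.37725.
Unit vector along 070° is (sin 70°, cos 70°) = (0.9397, 0.3420).
Slope in that direction = a·(0.9397) + b·(0.3420) = 0.35622.
Apparent dip = arctan|0.35622| = 19.6° (true dip is 32.6°, so apparent ≤ true as expected).

19.6°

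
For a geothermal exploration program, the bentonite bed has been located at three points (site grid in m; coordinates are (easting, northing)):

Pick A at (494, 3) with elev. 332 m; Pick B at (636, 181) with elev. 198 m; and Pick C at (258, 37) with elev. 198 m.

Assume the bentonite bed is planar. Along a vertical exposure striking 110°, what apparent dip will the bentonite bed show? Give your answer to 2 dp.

37.13°

Let the plane be z = a·E + b·N + c.
Pick B−Pick A: 142a + 178b = −134;  Pick C−Pick A: −236a + 34b = −134.
Solving gives a = 0.41199, b = −1.08148.
Unit vector along 110° is (sin 110°, cos 110°) = (0.9397, -0.3420).
Slope in that direction = a·(0.9397) + b·(-0.3420) = 0.75703.
Apparent dip = arctan|0.75703| = 37.13° (true dip is 49.2°, so apparent ≤ true as expected).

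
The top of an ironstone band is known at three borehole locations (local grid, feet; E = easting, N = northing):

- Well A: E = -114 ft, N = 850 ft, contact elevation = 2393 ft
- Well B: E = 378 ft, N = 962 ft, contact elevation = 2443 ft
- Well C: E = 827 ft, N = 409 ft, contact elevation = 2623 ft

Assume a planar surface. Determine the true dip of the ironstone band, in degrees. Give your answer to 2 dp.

Let the plane be z = a·E + b·N + c.
Well B−Well A: 492a + 112b = 50;  Well C−Well A: 941a − 441b = 230.
Solving gives a = 0.14831, b = −0.20508.
Gradient magnitude |∇z| = √(a² + b²) = √(0.02200 + 0.04206) = 0.25309.
True dip = arctan(0.25309) = 14.20°, dipping toward NW (azimuth ≈ 324°).

14.20°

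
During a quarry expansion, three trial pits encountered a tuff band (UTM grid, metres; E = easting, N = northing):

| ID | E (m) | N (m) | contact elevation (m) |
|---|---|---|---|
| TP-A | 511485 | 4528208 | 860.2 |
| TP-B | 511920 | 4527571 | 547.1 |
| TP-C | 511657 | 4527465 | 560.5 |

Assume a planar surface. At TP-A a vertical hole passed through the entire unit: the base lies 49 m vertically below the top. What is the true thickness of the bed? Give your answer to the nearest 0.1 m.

Two edge vectors: TP-A→TP-B = (435, -637, -313.1), TP-A→TP-C = (172, -743, -299.7).
Normal n = (TP-A→TP-B) × (TP-A→TP-C) = (-41724.4, 76516.3, -213641).
So ∂z/∂E = −n_x/n_z = −0.19530 and ∂z/∂N = −n_y/n_z = 0.35815.
|∇z| = √(a²+b²) = 0.40794, so dip δ = arctan(0.40794) = 22.19°.
True thickness = vertical thickness × cos δ = 49 × cos 22.19° = 45.4 m.

45.4 m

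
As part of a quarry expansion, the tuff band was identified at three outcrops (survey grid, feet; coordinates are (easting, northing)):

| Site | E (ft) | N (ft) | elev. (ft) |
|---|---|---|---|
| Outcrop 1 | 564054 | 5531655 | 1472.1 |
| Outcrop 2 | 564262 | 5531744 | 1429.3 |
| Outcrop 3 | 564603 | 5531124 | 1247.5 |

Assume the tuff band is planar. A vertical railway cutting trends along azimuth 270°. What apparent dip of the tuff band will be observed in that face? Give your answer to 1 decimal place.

15.0°

Two edge vectors: Outcrop 1→Outcrop 2 = (208, 89, -42.8), Outcrop 1→Outcrop 3 = (549, -531, -224.6).
Normal n = (Outcrop 1→Outcrop 2) × (Outcrop 1→Outcrop 3) = (-42716.2, 23219.6, -159309).
So ∂z/∂E = −n_x/n_z = −0.26813 and ∂z/∂N = −n_y/n_z = 0.14575.
Unit vector along 270° is (sin 270°, cos 270°) = (-1.0000, -0.0000).
Slope in that direction = a·(-1.0000) + b·(-0.0000) = 0.26813.
Apparent dip = arctan|0.26813| = 15.0° (true dip is 17.0°, so apparent ≤ true as expected).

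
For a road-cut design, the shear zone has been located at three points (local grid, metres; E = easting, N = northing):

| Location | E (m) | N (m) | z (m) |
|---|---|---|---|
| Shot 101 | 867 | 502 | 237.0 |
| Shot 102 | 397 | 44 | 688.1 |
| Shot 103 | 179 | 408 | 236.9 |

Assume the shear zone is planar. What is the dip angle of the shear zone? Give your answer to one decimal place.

49.1°

Two edge vectors: Shot 101→Shot 102 = (-470, -458, 451.1), Shot 101→Shot 103 = (-688, -94, -0.1).
Normal n = (Shot 101→Shot 102) × (Shot 101→Shot 103) = (42449.2, -310403.8, -270924).
So ∂z/∂E = −n_x/n_z = 0.15668 and ∂z/∂N = −n_y/n_z = −1.14572.
Gradient magnitude |∇z| = √(a² + b²) = √(0.02455 + 1.31268) = 1.15639.
True dip = arctan(1.15639) = 49.1°, dipping toward N (azimuth ≈ 352°).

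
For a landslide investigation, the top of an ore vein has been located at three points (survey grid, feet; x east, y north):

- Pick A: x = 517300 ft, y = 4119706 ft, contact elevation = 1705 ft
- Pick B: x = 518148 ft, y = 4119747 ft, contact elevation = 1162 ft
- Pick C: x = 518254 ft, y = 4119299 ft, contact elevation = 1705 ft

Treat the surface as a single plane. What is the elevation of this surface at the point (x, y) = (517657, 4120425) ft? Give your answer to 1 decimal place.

Two edge vectors: Pick A→Pick B = (848, 41, -543), Pick A→Pick C = (954, -407, 0).
Normal n = (Pick A→Pick B) × (Pick A→Pick C) = (-221001, -518022, -384250).
So ∂z/∂x = −n_x/n_z = −0.575148992 and ∂z/∂y = −n_y/n_z = −1.348137931.
Intercept c from Pick A: 1705 + 297524.57 + 5553931.92 = 5853161.50.
At (517657, 4120425): z = −297729.9 − 5554901.2 + 5853161.50 = 530.4 ft.

530.4 ft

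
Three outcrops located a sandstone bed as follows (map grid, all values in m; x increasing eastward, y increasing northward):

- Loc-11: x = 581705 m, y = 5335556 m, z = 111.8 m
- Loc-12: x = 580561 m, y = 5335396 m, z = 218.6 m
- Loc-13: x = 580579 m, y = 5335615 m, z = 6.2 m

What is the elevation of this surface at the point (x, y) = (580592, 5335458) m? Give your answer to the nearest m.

160 m

Let the plane be z = a·x + b·y + c.
Loc-12−Loc-11: −1144a − 160b = 106.8;  Loc-13−Loc-11: −1126a + 59b = −105.6.
Solving gives a = 0.04278031, b = −0.97337920.
Then c = 111.8 − a·581705 − b·5335556 = 5168745.53.
At (580592, 5335458): z = 24837.9 − 5193423.9 + 5168745.53 = 159.6 m.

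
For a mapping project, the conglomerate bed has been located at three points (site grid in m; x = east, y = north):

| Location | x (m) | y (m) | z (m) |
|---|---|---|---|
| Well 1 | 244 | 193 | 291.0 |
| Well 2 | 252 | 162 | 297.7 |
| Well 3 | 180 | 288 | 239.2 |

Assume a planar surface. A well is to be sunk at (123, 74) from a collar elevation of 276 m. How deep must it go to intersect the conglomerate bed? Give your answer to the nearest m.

Let the plane be z = a·x + b·y + c.
Well 2−Well 1: 8a − 31b = 6.7;  Well 3−Well 1: −64a + 95b = −51.8.
Solving gives a = 0.79191, b = −0.01176.
Then c = 291 − a·244 − b·193 = 100.04.
At (123, 74): z_contact = 97.4 − 0.9 + 100.04 = 196.6 m.
Depth below ground = 276 − 196.6 = 79 m.

79 m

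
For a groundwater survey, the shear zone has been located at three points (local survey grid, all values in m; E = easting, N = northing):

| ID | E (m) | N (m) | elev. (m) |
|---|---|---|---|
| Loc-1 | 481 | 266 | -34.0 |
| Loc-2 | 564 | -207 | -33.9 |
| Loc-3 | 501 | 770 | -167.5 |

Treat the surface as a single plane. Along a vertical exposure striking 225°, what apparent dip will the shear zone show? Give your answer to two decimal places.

45.64°

Let the plane be z = a·E + b·N + c.
Loc-2−Loc-1: 83a − 473b = 0.1;  Loc-3−Loc-1: 20a + 504b = −133.5.
Solving gives a = −1.23012, b = −0.21607.
Unit vector along 225° is (sin 225°, cos 225°) = (-0.7071, -0.7071).
Slope in that direction = a·(-0.7071) + b·(-0.7071) = 1.02261.
Apparent dip = arctan|1.02261| = 45.64° (true dip is 51.3°, so apparent ≤ true as expected).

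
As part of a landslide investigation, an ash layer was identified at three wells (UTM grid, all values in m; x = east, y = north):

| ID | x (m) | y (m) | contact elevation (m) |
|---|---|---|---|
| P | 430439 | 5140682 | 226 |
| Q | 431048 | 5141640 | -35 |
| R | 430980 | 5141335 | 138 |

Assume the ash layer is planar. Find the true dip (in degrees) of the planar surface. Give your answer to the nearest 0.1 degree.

45.5°

Let the plane be z = a·x + b·y + c.
Q−P: 609a + 958b = −261;  R−P: 541a + 653b = −88.
Solving gives a = 0.71416, b = −0.72644.
Gradient magnitude |∇z| = √(a² + b²) = √(0.51003 + 0.52771) = 1.01870.
True dip = arctan(1.01870) = 45.5°, dipping toward NW (azimuth ≈ 315°).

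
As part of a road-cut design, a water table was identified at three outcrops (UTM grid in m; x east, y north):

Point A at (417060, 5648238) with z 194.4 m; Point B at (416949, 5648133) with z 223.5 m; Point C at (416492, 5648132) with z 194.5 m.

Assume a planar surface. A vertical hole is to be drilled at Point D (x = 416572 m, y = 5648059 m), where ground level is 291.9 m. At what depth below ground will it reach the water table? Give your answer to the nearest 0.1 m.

Let the plane be z = a·x + b·y + c.
Point B−Point A: −111a − 105b = 29.1;  Point C−Point A: −568a − 106b = 0.1.
Solving gives a = 0.064212307, b = −0.345024439.
Then c = 194.4 − a·417060 − b·5648238 = 1922194.16.
At (416572, 5648059): z_contact = 26749.05 − 1948718.39 + 1922194.16 = 224.82 m.
Depth below ground = 291.9 − 224.82 = 67.1 m.

67.1 m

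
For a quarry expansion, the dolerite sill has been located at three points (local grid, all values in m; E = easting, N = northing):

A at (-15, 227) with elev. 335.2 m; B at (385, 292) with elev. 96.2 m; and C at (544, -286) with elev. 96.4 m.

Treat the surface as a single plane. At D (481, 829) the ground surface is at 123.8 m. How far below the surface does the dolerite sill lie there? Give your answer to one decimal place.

167.2 m

Let the plane be z = a·E + b·N + c.
B−A: 400a + 65b = −239;  C−A: 559a − 513b = −238.8.
Solving gives a = −0.57188, b = −0.15766.
Then c = 335.2 − a·-15 − b·227 = 362.41.
At (481, 829): z_contact = −275.07 − 130.70 + 362.41 = -43.37 m.
Depth below ground = 123.8 − (-43.37) = 167.2 m.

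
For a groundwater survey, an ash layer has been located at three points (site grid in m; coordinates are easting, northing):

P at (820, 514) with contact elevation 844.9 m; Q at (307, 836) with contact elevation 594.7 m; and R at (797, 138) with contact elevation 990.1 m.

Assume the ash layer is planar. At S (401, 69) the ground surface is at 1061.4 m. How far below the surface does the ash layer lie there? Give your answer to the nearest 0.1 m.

137.2 m

Let the plane be z = a·easting + b·northing + c.
Q−P: −513a + 322b = −250.2;  R−P: −23a − 376b = 145.2.
Solving gives a = 0.23626, b = −0.40062.
Then c = 844.9 − a·820 − b·514 = 857.09.
At (401, 69): z_contact = 94.74 − 27.64 + 857.09 = 924.19 m.
Depth below ground = 1061.4 − 924.19 = 137.2 m.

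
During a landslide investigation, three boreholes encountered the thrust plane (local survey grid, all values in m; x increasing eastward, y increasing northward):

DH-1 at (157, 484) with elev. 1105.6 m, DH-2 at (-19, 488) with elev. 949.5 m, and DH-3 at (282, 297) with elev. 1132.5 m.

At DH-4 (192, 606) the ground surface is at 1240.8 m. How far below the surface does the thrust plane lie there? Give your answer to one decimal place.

Two edge vectors: DH-1→DH-2 = (-176, 4, -156.1), DH-1→DH-3 = (125, -187, 26.9).
Normal n = (DH-1→DH-2) × (DH-1→DH-3) = (-29083.1, -14778.1, 32412).
So ∂z/∂x = −n_x/n_z = 0.89729 and ∂z/∂y = −n_y/n_z = 0.45595.
Intercept c from DH-1: 1105.6 − 140.88 − 220.68 = 744.05.
At (192, 606): z_contact = 172.28 + 276.30 + 744.05 = 1192.63 m.
Depth below ground = 1240.8 − 1192.63 = 48.2 m.

48.2 m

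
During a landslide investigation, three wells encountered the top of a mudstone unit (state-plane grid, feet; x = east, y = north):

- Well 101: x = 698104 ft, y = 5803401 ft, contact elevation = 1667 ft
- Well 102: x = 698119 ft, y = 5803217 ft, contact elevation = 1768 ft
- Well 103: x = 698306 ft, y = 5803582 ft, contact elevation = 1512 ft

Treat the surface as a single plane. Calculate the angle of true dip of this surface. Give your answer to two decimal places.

Two edge vectors: Well 101→Well 102 = (15, -184, 101), Well 101→Well 103 = (202, 181, -155).
Normal n = (Well 101→Well 102) × (Well 101→Well 103) = (10239, 22727, 39883).
So ∂z/∂x = −n_x/n_z = −0.25673 and ∂z/∂y = −n_y/n_z = −0.56984.
Gradient magnitude |∇z| = √(a² + b²) = √(0.06591 + 0.32472) = 0.62500.
True dip = arctan(0.62500) = 32.01°, dipping toward NNE (azimuth ≈ 024°).

32.01°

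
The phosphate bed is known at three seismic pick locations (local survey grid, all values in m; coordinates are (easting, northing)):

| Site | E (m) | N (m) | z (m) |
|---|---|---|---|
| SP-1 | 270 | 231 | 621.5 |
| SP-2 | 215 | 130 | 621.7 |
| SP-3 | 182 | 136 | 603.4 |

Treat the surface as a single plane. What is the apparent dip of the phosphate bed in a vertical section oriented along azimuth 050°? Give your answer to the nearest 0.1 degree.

Two edge vectors: SP-1→SP-2 = (-55, -101, 0.2), SP-1→SP-3 = (-88, -95, -18.1).
Normal n = (SP-1→SP-2) × (SP-1→SP-3) = (1847.1, -1013.1, -3663).
So ∂z/∂E = −n_x/n_z = 0.50426 and ∂z/∂N = −n_y/n_z = −0.27658.
Unit vector along 050° is (sin 50°, cos 50°) = (0.7660, 0.6428).
Slope in that direction = a·(0.7660) + b·(0.6428) = 0.20850.
Apparent dip = arctan|0.20850| = 11.8° (true dip is 29.9°, so apparent ≤ true as expected).

11.8°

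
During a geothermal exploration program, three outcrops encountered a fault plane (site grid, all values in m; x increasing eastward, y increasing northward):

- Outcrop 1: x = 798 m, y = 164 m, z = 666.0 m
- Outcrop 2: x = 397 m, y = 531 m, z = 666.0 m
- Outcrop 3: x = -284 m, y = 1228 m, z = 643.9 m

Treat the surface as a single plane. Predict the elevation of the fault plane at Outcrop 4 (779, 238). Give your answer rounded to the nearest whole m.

649 m

Two edge vectors: Outcrop 1→Outcrop 2 = (-401, 367, 0), Outcrop 1→Outcrop 3 = (-1082, 1064, -22.1).
Normal n = (Outcrop 1→Outcrop 2) × (Outcrop 1→Outcrop 3) = (-8110.7, -8862.1, -29570).
So ∂z/∂x = −n_x/n_z = −0.27429 and ∂z/∂y = −n_y/n_z = −0.29970.
Intercept c from Outcrop 1: 666 + 218.88 + 49.15 = 934.03.
At (779, 238): z = −213.7 − 71.3 + 934.03 = 649.0 m.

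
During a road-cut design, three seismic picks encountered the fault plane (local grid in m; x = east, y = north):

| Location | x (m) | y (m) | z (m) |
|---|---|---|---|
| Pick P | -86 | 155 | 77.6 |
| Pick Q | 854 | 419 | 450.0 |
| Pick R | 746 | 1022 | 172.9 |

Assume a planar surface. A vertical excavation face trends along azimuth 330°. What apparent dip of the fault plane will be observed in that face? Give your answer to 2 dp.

Two edge vectors: Pick P→Pick Q = (940, 264, 372.4), Pick P→Pick R = (832, 867, 95.3).
Normal n = (Pick P→Pick Q) × (Pick P→Pick R) = (-297711.6, 220254.8, 595332).
So ∂z/∂x = −n_x/n_z = 0.50008 and ∂z/∂y = −n_y/n_z = −0.36997.
Unit vector along 330° is (sin 330°, cos 330°) = (-0.5000, 0.8660).
Slope in that direction = a·(-0.5000) + b·(0.8660) = −0.57044.
Apparent dip = arctan|0.57044| = 29.70° (true dip is 31.9°, so apparent ≤ true as expected).

29.70°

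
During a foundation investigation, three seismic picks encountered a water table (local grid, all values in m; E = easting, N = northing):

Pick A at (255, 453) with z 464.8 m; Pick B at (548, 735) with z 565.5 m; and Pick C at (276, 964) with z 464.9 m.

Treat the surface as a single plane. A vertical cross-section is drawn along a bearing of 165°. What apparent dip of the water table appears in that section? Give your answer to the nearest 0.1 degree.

Two edge vectors: Pick A→Pick B = (293, 282, 100.7), Pick A→Pick C = (21, 511, 0.1).
Normal n = (Pick A→Pick B) × (Pick A→Pick C) = (-51429.5, 2085.4, 143801).
So ∂z/∂E = −n_x/n_z = 0.35764 and ∂z/∂N = −n_y/n_z = −0.01450.
Unit vector along 165° is (sin 165°, cos 165°) = (0.2588, -0.9659).
Slope in that direction = a·(0.2588) + b·(-0.9659) = 0.10657.
Apparent dip = arctan|0.10657| = 6.1° (true dip is 19.7°, so apparent ≤ true as expected).

6.1°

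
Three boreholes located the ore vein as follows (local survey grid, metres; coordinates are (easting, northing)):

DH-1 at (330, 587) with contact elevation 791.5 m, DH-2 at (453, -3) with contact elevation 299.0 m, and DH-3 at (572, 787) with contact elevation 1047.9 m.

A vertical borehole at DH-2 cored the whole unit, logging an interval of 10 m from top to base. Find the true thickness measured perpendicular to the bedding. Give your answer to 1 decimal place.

Let the plane be z = a·E + b·N + c.
DH-2−DH-1: 123a − 590b = −492.5;  DH-3−DH-1: 242a + 200b = 256.4.
Solving gives a = 0.31531, b = 0.90048.
|∇z| = √(a²+b²) = 0.95409, so dip δ = arctan(0.95409) = 43.65°.
True thickness = vertical thickness × cos δ = 10 × cos 43.65° = 7.2 m.

7.2 m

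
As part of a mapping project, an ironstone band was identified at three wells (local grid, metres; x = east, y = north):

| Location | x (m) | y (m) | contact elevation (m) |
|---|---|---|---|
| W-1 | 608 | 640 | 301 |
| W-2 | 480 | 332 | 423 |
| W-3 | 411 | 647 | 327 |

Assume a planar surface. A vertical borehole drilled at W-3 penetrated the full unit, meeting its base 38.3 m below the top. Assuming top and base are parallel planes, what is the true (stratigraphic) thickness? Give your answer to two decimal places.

Two edge vectors: W-1→W-2 = (-128, -308, 122), W-1→W-3 = (-197, 7, 26).
Normal n = (W-1→W-2) × (W-1→W-3) = (-8862, -20706, -61572).
So ∂z/∂x = −n_x/n_z = −0.14393 and ∂z/∂y = −n_y/n_z = −0.33629.
|∇z| = √(a²+b²) = 0.36580, so dip δ = arctan(0.36580) = 20.09°.
True thickness = vertical thickness × cos δ = 38.3 × cos 20.09° = 35.97 m.

35.97 m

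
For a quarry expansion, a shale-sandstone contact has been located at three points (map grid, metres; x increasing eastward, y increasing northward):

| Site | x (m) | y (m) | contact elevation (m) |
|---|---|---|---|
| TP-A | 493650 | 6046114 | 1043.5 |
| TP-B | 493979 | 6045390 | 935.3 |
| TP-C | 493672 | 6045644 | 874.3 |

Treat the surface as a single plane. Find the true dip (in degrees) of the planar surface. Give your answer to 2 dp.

Two edge vectors: TP-A→TP-B = (329, -724, -108.2), TP-A→TP-C = (22, -470, -169.2).
Normal n = (TP-A→TP-B) × (TP-A→TP-C) = (71646.8, 53286.4, -138702).
So ∂z/∂x = −n_x/n_z = 0.51655 and ∂z/∂y = −n_y/n_z = 0.38418.
Gradient magnitude |∇z| = √(a² + b²) = √(0.26683 + 0.14759) = 0.64375.
True dip = arctan(0.64375) = 32.77°, dipping toward SW (azimuth ≈ 233°).

32.77°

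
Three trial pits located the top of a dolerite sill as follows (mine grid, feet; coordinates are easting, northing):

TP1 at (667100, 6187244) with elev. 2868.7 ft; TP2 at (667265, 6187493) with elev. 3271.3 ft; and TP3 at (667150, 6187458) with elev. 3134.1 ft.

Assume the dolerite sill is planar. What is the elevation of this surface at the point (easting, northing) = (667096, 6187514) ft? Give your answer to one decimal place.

3144.6 ft

Two edge vectors: TP1→TP2 = (165, 249, 402.6), TP1→TP3 = (50, 214, 265.4).
Normal n = (TP1→TP2) × (TP1→TP3) = (-20071.8, -23661, 22860).
So ∂z/∂easting = −n_x/n_z = 0.878031496 and ∂z/∂northing = −n_y/n_z = 1.035039370.
Intercept c from TP1: 2868.7 − 585734.81 − 6404041.13 = −6986907.24.
At (667096, 6187514): z = 585731.3 + 6404320.6 − 6986907.24 = 3144.6 ft.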